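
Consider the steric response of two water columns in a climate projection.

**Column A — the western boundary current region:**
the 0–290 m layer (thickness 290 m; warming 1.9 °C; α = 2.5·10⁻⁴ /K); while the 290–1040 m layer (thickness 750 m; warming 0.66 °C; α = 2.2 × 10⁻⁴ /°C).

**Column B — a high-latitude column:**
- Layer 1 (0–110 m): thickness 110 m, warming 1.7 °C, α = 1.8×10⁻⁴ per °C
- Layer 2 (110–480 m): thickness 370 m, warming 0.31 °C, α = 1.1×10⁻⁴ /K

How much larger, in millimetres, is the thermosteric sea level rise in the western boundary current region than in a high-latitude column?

200 mm larger

A 0–290 m: 2.5×10⁻⁴ × 1.9 × 290 = 0.13775 m
A 290–1040 m: 0.66 × 750 × 2.2×10⁻⁴ = 0.10890 m
A total: 0.24665 m
B Layer 1: 1.7 × 110 × 1.8×10⁻⁴ = 0.03366 m
B 110–480 m: 0.31 × 370 × 1.1×10⁻⁴ = 0.012617 m
B total: 0.046277 m
Difference: 0.24665 − 0.046277 = 0.200373 m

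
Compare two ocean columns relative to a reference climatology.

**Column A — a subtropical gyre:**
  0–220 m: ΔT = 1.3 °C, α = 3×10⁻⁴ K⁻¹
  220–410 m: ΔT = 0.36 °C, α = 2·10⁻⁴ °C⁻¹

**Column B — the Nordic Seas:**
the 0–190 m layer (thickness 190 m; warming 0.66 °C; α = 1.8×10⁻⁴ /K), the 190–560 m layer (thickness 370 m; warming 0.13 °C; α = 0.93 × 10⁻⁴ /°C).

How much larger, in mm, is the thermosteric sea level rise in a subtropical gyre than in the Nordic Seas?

72.4 mm larger

A 0–220 m: 1.3 × 3×10⁻⁴ × 220 = 0.08580 m
A Layer 2: 0.36 × 190 × 2×10⁻⁴ = 0.01368 m
A total: 0.09948 m
B 1.8×10⁻⁴ × 0.66 × 190 = 0.022572 m
B 190–560 m: 0.13 × 370 × 0.93×10⁻⁴ = 0.0044733 m
B total: 0.0270453 m
Difference: 0.09948 − 0.0270453 = 0.0724347 m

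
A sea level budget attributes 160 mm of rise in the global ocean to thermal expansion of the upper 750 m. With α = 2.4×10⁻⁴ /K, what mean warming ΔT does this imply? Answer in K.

ΔT = Δh/(αH) = 0.16 / (2.4×10⁻⁴ × 750) ≈ 0.8889 K

about 0.889 K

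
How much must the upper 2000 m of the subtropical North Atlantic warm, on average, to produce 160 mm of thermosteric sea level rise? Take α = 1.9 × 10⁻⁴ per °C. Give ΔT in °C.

ΔT ≈ 0.42 °C

ΔT = Δh/(αH) = 0.16 / (1.9×10⁻⁴ × 2000) ≈ 0.4211 °C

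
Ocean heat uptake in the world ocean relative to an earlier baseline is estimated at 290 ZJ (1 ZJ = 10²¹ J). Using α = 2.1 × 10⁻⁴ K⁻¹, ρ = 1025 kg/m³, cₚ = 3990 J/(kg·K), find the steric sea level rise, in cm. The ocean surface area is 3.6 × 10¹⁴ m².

Per unit area: Q = 290×10²¹ / (3.6×10¹⁴) ≈ 8.056×10⁸ J/m²
Δh = αQ/(ρcₚ) = 2.1×10⁻⁴ × 8.056×10⁸ / (1025 × 3990) ≈ 0.041366 m

Δh = 4.14 cm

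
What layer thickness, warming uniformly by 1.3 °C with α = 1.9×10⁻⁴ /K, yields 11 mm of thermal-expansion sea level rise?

about 44.5 m

H = Δh/(αΔT) = 0.011 / (1.9×10⁻⁴ × 1.3) ≈ 44.53 m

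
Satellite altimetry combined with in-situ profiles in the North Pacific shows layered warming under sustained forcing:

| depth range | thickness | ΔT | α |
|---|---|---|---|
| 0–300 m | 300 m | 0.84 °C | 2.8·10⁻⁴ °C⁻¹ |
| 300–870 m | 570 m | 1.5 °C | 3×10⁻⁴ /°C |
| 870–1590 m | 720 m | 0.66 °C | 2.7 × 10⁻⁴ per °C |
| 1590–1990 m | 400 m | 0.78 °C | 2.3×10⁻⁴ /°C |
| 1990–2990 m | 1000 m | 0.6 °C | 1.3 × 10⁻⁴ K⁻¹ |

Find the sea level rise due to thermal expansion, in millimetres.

605 mm of thermosteric rise

0–300 m: 300 × 2.8×10⁻⁴ × 0.84 = 0.07056 m
Layer 2: 1.5 × 3×10⁻⁴ × 570 = 0.25650 m
720 × 2.7×10⁻⁴ × 0.66 = 0.128304 m
1590–1990 m: 0.78 × 2.3×10⁻⁴ × 400 = 0.07176 m
1990–2990 m: 0.6 × 1000 × 1.3×10⁻⁴ = 0.07800 m
Δh = 0.07056 + 0.25650 + 0.128304 + 0.07176 + 0.07800 = 0.605124 m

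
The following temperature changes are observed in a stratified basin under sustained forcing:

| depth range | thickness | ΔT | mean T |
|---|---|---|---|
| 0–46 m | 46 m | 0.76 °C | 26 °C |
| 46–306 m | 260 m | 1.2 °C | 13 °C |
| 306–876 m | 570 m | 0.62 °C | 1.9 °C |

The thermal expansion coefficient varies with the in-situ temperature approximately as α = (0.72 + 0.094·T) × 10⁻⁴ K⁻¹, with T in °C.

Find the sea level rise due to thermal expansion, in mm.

Δh = 103 mm

Layer 1: α = (0.72 + 0.094×26)×10⁻⁴ = 3.164×10⁻⁴ K⁻¹
Layer 2: α = (0.72 + 0.094×13)×10⁻⁴ = 1.942×10⁻⁴ K⁻¹
Layer 3: α = (0.72 + 0.094×1.9)×10⁻⁴ = 0.8986×10⁻⁴ K⁻¹
46 × 3.164×10⁻⁴ × 0.76 = 0.011061344 m
46–306 m: 260 × 1.942×10⁻⁴ × 1.2 = 0.0605904 m
306–876 m: 0.8986×10⁻⁴ × 570 × 0.62 = 0.031756524 m
Δh = 0.011061344 + 0.0605904 + 0.031756524 = 0.103408268 m ≈ 103 mm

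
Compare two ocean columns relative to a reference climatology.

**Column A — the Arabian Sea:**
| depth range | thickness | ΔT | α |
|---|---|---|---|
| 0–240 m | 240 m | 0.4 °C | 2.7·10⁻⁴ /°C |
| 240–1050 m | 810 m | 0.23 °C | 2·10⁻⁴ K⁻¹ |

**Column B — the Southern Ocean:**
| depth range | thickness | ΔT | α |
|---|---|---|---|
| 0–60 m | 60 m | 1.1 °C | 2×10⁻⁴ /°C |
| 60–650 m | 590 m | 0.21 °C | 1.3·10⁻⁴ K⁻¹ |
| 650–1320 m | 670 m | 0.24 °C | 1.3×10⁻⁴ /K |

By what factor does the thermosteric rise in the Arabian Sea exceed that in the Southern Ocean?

≈ 1.26×

A Layer 1: 2.7×10⁻⁴ × 0.4 × 240 = 0.02592 m
A Layer 2: 0.23 × 810 × 2×10⁻⁴ = 0.03726 m
A total: 0.06318 m
B 60 × 1.1 × 2×10⁻⁴ = 0.01320 m
B 1.3×10⁻⁴ × 0.21 × 590 = 0.016107 m
B Layer 3: 670 × 0.24 × 1.3×10⁻⁴ = 0.020904 m
B total: 0.050211 m
Ratio: 0.06318 / 0.050211 ≈ 1.258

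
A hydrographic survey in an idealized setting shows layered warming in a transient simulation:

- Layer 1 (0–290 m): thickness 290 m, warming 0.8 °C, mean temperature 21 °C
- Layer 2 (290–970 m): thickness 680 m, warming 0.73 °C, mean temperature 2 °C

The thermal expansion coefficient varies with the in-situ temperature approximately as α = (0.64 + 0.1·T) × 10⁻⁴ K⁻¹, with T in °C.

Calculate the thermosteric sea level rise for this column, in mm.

Δh = 105 mm

Layer 1: α = (0.64 + 0.1×21)×10⁻⁴ = 2.74×10⁻⁴ K⁻¹
Layer 2: α = (0.64 + 0.1×2)×10⁻⁴ = 0.84×10⁻⁴ K⁻¹
Layer 1: 2.74×10⁻⁴ × 0.8 × 290 = 0.063568 m
290–970 m: 0.73 × 0.84×10⁻⁴ × 680 = 0.0416976 m
Δh = 0.063568 + 0.0416976 = 0.1052656 m ≈ 105 mm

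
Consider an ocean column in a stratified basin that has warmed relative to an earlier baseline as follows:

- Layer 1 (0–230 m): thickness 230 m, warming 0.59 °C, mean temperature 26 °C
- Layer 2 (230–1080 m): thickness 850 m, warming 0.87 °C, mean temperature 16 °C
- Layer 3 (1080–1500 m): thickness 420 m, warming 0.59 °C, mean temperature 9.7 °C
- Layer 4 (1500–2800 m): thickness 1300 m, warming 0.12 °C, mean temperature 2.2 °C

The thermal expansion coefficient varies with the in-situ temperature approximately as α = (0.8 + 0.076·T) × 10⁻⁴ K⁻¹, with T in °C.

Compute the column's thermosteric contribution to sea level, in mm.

Δh ≈ 240 mm

Layer 1: α = (0.8 + 0.076×26)×10⁻⁴ = 2.776×10⁻⁴ K⁻¹
Layer 2: α = (0.8 + 0.076×16)×10⁻⁴ = 2.016×10⁻⁴ K⁻¹
Layer 3: α = (0.8 + 0.076×9.7)×10⁻⁴ = 1.5372×10⁻⁴ K⁻¹
Layer 4: α = (0.8 + 0.076×2.2)×10⁻⁴ = 0.9672×10⁻⁴ K⁻¹
0–230 m: 0.59 × 230 × 2.776×10⁻⁴ = 0.03767032 m
0.87 × 2.016×10⁻⁴ × 850 = 0.1490832 m
0.59 × 420 × 1.5372×10⁻⁴ = 0.038091816 m
Layer 4: 0.12 × 0.9672×10⁻⁴ × 1300 = 0.01508832 m
Δh = 0.03767032 + 0.1490832 + 0.038091816 + 0.01508832 = 0.239933656 m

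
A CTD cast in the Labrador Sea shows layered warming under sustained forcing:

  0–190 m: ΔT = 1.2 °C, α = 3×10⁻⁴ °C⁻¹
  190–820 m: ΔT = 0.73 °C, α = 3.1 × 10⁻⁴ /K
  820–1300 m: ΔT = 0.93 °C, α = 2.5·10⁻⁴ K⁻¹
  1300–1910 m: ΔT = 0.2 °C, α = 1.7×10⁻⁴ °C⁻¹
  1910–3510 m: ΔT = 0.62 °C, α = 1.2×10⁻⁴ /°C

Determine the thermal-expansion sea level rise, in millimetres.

460 mm of thermosteric rise

190 × 3×10⁻⁴ × 1.2 = 0.06840 m
Layer 2: 630 × 0.73 × 3.1×10⁻⁴ = 0.142569 m
820–1300 m: 0.93 × 2.5×10⁻⁴ × 480 = 0.11160 m
Layer 4: 1.7×10⁻⁴ × 610 × 0.2 = 0.02074 m
1.2×10⁻⁴ × 0.62 × 1600 = 0.11904 m
Δh = 0.06840 + 0.142569 + 0.11160 + 0.02074 + 0.11904 = 0.462349 m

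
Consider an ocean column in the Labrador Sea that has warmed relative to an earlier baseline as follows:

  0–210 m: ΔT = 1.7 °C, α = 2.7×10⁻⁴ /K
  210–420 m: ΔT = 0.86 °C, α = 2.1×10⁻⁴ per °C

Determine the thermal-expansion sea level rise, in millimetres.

130 mm

Layer 1: 2.7×10⁻⁴ × 210 × 1.7 = 0.09639 m
Layer 2: 210 × 0.86 × 2.1×10⁻⁴ = 0.037926 m
Δh = 0.09639 + 0.037926 = 0.134316 m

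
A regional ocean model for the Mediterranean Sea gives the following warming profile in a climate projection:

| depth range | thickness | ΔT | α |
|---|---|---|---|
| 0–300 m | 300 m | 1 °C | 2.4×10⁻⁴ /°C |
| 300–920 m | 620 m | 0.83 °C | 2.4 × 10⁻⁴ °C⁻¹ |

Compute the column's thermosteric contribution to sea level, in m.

1 × 300 × 2.4×10⁻⁴ = 0.07200 m
300–920 m: 620 × 2.4×10⁻⁴ × 0.83 = 0.123504 m
Δh = 0.07200 + 0.123504 = 0.195504 m

0.20 m of thermosteric rise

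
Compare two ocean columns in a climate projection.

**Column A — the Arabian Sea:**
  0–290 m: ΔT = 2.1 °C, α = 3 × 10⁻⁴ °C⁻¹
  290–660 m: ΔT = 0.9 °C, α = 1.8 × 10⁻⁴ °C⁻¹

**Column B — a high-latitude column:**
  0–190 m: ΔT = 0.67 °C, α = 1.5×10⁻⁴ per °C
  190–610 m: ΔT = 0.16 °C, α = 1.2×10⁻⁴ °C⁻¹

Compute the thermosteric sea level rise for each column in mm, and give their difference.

A 0–290 m: 290 × 2.1 × 3×10⁻⁴ = 0.18270 m
A 370 × 1.8×10⁻⁴ × 0.9 = 0.05994 m
A total: 0.24264 m
B Layer 1: 190 × 1.5×10⁻⁴ × 0.67 = 0.019095 m
B Layer 2: 420 × 0.16 × 1.2×10⁻⁴ = 0.008064 m
B total: 0.027159 m
Difference: 0.24264 − 0.027159 = 0.215481 m

Δh_A ≈ 240 mm, Δh_B ≈ 27 mm; difference ≈ 220 mm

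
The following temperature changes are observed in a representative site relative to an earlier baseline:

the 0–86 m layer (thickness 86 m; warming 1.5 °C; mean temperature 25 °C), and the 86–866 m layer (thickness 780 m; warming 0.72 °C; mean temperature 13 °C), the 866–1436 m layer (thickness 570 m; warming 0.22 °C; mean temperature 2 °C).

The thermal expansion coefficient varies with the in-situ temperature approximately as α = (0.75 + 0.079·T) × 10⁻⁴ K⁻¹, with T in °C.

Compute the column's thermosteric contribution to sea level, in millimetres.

Layer 1: α = (0.75 + 0.079×25)×10⁻⁴ = 2.725×10⁻⁴ K⁻¹
Layer 2: α = (0.75 + 0.079×13)×10⁻⁴ = 1.777×10⁻⁴ K⁻¹
Layer 3: α = (0.75 + 0.079×2)×10⁻⁴ = 0.908×10⁻⁴ K⁻¹
2.725×10⁻⁴ × 86 × 1.5 = 0.0351525 m
86–866 m: 1.777×10⁻⁴ × 0.72 × 780 = 0.09979632 m
866–1436 m: 570 × 0.908×10⁻⁴ × 0.22 = 0.01138632 m
Δh = 0.0351525 + 0.09979632 + 0.01138632 = 0.14633514 m

146 mm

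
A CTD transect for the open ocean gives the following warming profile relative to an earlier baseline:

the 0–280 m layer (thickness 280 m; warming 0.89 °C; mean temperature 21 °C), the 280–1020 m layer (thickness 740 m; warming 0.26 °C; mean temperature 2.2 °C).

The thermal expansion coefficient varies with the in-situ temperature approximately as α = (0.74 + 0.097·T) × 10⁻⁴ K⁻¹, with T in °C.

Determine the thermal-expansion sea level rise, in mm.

87.5 mm of thermosteric rise

Layer 1: α = (0.74 + 0.097×21)×10⁻⁴ = 2.777×10⁻⁴ K⁻¹
Layer 2: α = (0.74 + 0.097×2.2)×10⁻⁴ = 0.9534×10⁻⁴ K⁻¹
0–280 m: 0.89 × 280 × 2.777×10⁻⁴ = 0.06920284 m
Layer 2: 0.26 × 0.9534×10⁻⁴ × 740 = 0.018343416 m
Δh = 0.06920284 + 0.018343416 = 0.087546256 m ≈ 87.5 mm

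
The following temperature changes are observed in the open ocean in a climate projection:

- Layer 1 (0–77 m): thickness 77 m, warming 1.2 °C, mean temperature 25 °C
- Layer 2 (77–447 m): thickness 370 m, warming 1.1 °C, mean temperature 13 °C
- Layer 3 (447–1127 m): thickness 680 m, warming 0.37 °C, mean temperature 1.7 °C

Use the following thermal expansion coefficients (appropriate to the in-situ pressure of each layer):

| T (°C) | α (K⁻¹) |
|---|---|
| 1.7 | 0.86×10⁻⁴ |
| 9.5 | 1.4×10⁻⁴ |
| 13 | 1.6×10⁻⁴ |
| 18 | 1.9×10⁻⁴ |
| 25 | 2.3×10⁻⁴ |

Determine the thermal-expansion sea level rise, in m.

Layer 1 at 25 °C → α = 2.3×10⁻⁴ K⁻¹
Layer 2 at 13 °C → α = 1.6×10⁻⁴ K⁻¹
Layer 3 at 1.7 °C → α = 0.86×10⁻⁴ K⁻¹
2.3×10⁻⁴ × 77 × 1.2 = 0.021252 m
77–447 m: 1.6×10⁻⁴ × 370 × 1.1 = 0.06512 m
447–1127 m: 0.86×10⁻⁴ × 680 × 0.37 = 0.0216376 m
Δh = 0.021252 + 0.06512 + 0.0216376 = 0.1080096 m ≈ 0.108 m

0.108 m of thermosteric rise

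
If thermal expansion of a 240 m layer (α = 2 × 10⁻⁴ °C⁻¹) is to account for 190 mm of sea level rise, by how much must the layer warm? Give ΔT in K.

ΔT ≈ 3.96 K

ΔT = Δh/(αH) = 0.19 / (2×10⁻⁴ × 240) ≈ 3.958 K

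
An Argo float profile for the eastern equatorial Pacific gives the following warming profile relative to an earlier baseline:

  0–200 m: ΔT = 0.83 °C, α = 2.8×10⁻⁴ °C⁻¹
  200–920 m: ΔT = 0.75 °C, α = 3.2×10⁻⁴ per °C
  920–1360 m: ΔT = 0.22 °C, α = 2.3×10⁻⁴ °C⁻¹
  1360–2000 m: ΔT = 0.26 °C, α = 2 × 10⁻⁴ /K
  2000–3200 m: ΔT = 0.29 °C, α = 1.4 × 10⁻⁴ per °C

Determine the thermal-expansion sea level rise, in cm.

about 32.4 cm

200 × 0.83 × 2.8×10⁻⁴ = 0.04648 m
Layer 2: 0.75 × 3.2×10⁻⁴ × 720 = 0.17280 m
920–1360 m: 440 × 0.22 × 2.3×10⁻⁴ = 0.022264 m
2×10⁻⁴ × 640 × 0.26 = 0.03328 m
1.4×10⁻⁴ × 0.29 × 1200 = 0.04872 m
Δh = 0.04648 + 0.17280 + 0.022264 + 0.03328 + 0.04872 = 0.323544 m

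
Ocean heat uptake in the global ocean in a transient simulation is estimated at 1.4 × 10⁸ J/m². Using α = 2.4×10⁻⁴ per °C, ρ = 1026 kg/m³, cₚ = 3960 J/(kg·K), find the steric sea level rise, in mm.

Δh = αQ/(ρcₚ) = 2.4×10⁻⁴ × 1.4×10⁸ / (1026 × 3960) ≈ 0.0082698 m

8.3 mm of thermosteric rise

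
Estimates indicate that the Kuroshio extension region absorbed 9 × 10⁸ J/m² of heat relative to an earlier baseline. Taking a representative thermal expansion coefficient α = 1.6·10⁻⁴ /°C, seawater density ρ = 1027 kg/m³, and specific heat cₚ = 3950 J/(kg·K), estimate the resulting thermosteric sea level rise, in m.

Δh = αQ/(ρcₚ) = 1.6×10⁻⁴ × 9×10⁸ / (1027 × 3950) ≈ 0.035497 m

0.0355 m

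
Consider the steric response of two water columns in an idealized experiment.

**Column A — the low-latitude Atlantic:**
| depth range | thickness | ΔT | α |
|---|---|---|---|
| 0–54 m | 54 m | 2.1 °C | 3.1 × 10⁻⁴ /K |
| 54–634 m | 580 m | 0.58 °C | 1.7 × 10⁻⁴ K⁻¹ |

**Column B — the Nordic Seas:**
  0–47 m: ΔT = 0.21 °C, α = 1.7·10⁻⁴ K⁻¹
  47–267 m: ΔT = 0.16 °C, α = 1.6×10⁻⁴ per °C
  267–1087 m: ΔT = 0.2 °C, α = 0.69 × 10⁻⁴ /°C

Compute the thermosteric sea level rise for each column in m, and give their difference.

A: 0.0923 m; B: 0.0186 m; difference 0.0737 m

A Layer 1: 3.1×10⁻⁴ × 2.1 × 54 = 0.035154 m
A 54–634 m: 1.7×10⁻⁴ × 580 × 0.58 = 0.057188 m
A total: 0.092342 m
B Layer 1: 0.21 × 1.7×10⁻⁴ × 47 = 0.0016779 m
B 220 × 1.6×10⁻⁴ × 0.16 = 0.005632 m
B 0.2 × 0.69×10⁻⁴ × 820 = 0.011316 m
B total: 0.0186259 m
Difference: 0.092342 − 0.0186259 = 0.0737161 m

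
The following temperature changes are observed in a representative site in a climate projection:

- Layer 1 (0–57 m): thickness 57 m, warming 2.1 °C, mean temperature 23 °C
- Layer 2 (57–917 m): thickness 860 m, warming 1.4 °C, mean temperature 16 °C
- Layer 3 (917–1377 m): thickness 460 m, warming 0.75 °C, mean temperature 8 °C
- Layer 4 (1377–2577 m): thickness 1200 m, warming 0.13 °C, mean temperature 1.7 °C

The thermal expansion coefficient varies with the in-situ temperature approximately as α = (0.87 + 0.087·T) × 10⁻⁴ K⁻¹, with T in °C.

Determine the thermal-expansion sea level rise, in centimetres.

38 cm of thermosteric rise

Layer 1: α = (0.87 + 0.087×23)×10⁻⁴ = 2.871×10⁻⁴ K⁻¹
Layer 2: α = (0.87 + 0.087×16)×10⁻⁴ = 2.262×10⁻⁴ K⁻¹
Layer 3: α = (0.87 + 0.087×8)×10⁻⁴ = 1.566×10⁻⁴ K⁻¹
Layer 4: α = (0.87 + 0.087×1.7)×10⁻⁴ = 1.0179×10⁻⁴ K⁻¹
Layer 1: 2.871×10⁻⁴ × 57 × 2.1 = 0.03436587 m
57–917 m: 860 × 2.262×10⁻⁴ × 1.4 = 0.2723448 m
Layer 3: 1.566×10⁻⁴ × 0.75 × 460 = 0.054027 m
Layer 4: 0.13 × 1200 × 1.0179×10⁻⁴ = 0.01587924 m
Δh = 0.03436587 + 0.2723448 + 0.054027 + 0.01587924 = 0.37661691 m ≈ 38 cm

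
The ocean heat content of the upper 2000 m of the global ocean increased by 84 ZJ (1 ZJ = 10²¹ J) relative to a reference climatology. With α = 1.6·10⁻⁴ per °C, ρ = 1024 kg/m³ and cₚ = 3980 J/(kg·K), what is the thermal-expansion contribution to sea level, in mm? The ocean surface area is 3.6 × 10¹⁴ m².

Δh ≈ 9.16 mm

Per unit area: Q = 84×10²¹ / (3.6×10¹⁴) ≈ 2.333×10⁸ J/m²
Δh = αQ/(ρcₚ) = 1.6×10⁻⁴ × 2.333×10⁸ / (1024 × 3980) ≈ 0.0091591 m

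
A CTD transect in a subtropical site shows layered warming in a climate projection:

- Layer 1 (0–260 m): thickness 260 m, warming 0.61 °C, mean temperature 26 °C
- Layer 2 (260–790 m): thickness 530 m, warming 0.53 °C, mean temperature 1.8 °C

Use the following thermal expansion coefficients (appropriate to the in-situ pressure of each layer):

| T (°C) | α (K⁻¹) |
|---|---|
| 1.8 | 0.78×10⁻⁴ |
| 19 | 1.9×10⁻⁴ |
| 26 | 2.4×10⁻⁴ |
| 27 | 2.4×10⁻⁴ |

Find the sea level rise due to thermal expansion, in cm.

Δh ≈ 6.0 cm

Layer 1 at 26 °C → α = 2.4×10⁻⁴ K⁻¹
Layer 2 at 1.8 °C → α = 0.78×10⁻⁴ K⁻¹
0.61 × 260 × 2.4×10⁻⁴ = 0.038064 m
530 × 0.78×10⁻⁴ × 0.53 = 0.0219102 m
Δh = 0.038064 + 0.0219102 = 0.0599742 m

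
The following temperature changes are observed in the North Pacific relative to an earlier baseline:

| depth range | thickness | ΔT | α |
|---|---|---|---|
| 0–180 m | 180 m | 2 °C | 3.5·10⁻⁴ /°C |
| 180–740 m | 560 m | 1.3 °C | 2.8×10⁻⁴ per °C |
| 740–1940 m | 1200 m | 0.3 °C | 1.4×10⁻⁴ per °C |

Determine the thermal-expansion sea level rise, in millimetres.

3.5×10⁻⁴ × 2 × 180 = 0.12600 m
Layer 2: 2.8×10⁻⁴ × 560 × 1.3 = 0.20384 m
Layer 3: 1.4×10⁻⁴ × 0.3 × 1200 = 0.05040 m
Δh = 0.12600 + 0.20384 + 0.05040 = 0.38024 m ≈ 380 mm

Δh ≈ 380 mm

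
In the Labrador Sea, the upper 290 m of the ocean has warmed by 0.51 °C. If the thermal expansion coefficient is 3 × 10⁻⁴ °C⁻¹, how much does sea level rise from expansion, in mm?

Δh = αΔT·H = 3×10⁻⁴ × 0.51 × 290 = 0.04437 m

44.4 mm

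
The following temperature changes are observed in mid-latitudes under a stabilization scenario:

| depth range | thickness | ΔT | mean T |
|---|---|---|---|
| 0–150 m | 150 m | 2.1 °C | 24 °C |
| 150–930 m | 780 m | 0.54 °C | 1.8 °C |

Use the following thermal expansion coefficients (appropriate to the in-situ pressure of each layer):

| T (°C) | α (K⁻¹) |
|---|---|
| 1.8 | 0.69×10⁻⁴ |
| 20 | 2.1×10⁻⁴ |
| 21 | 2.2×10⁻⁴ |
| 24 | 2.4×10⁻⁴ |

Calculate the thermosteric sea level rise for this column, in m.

Layer 1 at 24 °C → α = 2.4×10⁻⁴ K⁻¹
Layer 2 at 1.8 °C → α = 0.69×10⁻⁴ K⁻¹
0–150 m: 150 × 2.4×10⁻⁴ × 2.1 = 0.07560 m
Layer 2: 0.54 × 780 × 0.69×10⁻⁴ = 0.0290628 m
Δh = 0.07560 + 0.0290628 = 0.1046628 m ≈ 0.10 m

Δh = 0.10 m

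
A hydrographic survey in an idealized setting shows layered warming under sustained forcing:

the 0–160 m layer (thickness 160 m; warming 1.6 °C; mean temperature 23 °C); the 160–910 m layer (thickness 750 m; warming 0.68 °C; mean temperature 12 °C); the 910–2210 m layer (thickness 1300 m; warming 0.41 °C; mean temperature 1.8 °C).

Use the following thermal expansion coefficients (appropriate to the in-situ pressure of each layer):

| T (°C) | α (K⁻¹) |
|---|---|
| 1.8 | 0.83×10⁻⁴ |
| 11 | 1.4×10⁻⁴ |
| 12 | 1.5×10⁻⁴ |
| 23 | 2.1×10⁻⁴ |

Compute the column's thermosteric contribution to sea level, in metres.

Δh ≈ 0.17 m

Layer 1 at 23 °C → α = 2.1×10⁻⁴ K⁻¹
Layer 2 at 12 °C → α = 1.5×10⁻⁴ K⁻¹
Layer 3 at 1.8 °C → α = 0.83×10⁻⁴ K⁻¹
160 × 1.6 × 2.1×10⁻⁴ = 0.05376 m
160–910 m: 750 × 0.68 × 1.5×10⁻⁴ = 0.07650 m
910–2210 m: 0.83×10⁻⁴ × 0.41 × 1300 = 0.044239 m
Δh = 0.05376 + 0.07650 + 0.044239 = 0.174499 m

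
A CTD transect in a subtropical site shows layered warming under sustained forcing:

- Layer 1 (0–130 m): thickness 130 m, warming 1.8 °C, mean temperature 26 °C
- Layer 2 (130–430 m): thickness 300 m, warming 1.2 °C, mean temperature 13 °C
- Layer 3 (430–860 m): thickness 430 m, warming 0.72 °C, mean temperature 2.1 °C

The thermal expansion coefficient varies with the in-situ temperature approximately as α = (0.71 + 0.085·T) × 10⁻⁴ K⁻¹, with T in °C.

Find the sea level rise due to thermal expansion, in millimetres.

Layer 1: α = (0.71 + 0.085×26)×10⁻⁴ = 2.92×10⁻⁴ K⁻¹
Layer 2: α = (0.71 + 0.085×13)×10⁻⁴ = 1.815×10⁻⁴ K⁻¹
Layer 3: α = (0.71 + 0.085×2.1)×10⁻⁴ = 0.8885×10⁻⁴ K⁻¹
Layer 1: 2.92×10⁻⁴ × 130 × 1.8 = 0.068328 m
300 × 1.2 × 1.815×10⁻⁴ = 0.06534 m
430 × 0.72 × 0.8885×10⁻⁴ = 0.02750796 m
Δh = 0.068328 + 0.06534 + 0.02750796 = 0.16117596 m

about 161 mm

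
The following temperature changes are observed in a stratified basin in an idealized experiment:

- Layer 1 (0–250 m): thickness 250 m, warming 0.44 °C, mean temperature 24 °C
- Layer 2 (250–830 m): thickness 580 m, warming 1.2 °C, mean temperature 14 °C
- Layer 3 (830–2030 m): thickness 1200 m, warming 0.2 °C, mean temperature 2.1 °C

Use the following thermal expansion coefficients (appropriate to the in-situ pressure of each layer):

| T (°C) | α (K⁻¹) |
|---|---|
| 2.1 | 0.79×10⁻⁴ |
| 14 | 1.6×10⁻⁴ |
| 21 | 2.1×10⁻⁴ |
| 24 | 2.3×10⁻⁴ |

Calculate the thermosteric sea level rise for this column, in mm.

Layer 1 at 24 °C → α = 2.3×10⁻⁴ K⁻¹
Layer 2 at 14 °C → α = 1.6×10⁻⁴ K⁻¹
Layer 3 at 2.1 °C → α = 0.79×10⁻⁴ K⁻¹
0.44 × 250 × 2.3×10⁻⁴ = 0.02530 m
Layer 2: 1.2 × 580 × 1.6×10⁻⁴ = 0.11136 m
0.2 × 0.79×10⁻⁴ × 1200 = 0.01896 m
Δh = 0.02530 + 0.11136 + 0.01896 = 0.15562 m ≈ 156 mm

Δh = 156 mm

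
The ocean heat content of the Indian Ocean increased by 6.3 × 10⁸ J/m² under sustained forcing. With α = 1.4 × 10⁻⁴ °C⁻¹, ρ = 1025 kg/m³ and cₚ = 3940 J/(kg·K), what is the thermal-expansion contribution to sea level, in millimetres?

about 22 mm

Δh = αQ/(ρcₚ) = 1.4×10⁻⁴ × 6.3×10⁸ / (1025 × 3940) ≈ 0.02184 m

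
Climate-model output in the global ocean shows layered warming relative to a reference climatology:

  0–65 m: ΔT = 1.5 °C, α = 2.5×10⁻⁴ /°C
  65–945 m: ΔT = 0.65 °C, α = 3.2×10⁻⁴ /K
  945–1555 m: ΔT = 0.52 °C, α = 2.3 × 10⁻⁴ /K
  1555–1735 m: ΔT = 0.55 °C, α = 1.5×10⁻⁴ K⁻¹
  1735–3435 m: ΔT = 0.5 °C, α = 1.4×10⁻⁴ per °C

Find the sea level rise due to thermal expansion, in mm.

Δh ≈ 414 mm

1.5 × 2.5×10⁻⁴ × 65 = 0.024375 m
880 × 3.2×10⁻⁴ × 0.65 = 0.18304 m
610 × 0.52 × 2.3×10⁻⁴ = 0.072956 m
Layer 4: 0.55 × 1.5×10⁻⁴ × 180 = 0.01485 m
Layer 5: 1.4×10⁻⁴ × 0.5 × 1700 = 0.11900 m
Δh = 0.024375 + 0.18304 + 0.072956 + 0.01485 + 0.11900 = 0.414221 m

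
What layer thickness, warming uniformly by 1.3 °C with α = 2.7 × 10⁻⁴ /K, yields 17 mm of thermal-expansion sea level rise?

H = Δh/(αΔT) = 0.017 / (2.7×10⁻⁴ × 1.3) ≈ 48.43 m

48.4 m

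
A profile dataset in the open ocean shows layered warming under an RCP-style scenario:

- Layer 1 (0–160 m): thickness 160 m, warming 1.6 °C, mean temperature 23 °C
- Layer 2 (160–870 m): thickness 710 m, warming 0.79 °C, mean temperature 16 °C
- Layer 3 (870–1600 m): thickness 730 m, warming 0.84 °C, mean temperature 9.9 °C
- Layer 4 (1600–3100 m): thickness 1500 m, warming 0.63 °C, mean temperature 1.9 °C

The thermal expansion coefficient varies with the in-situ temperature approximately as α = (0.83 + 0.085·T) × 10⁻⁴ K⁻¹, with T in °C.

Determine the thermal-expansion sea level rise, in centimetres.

Δh = 39.0 cm

Layer 1: α = (0.83 + 0.085×23)×10⁻⁴ = 2.785×10⁻⁴ K⁻¹
Layer 2: α = (0.83 + 0.085×16)×10⁻⁴ = 2.19×10⁻⁴ K⁻¹
Layer 3: α = (0.83 + 0.085×9.9)×10⁻⁴ = 1.6715×10⁻⁴ K⁻¹
Layer 4: α = (0.83 + 0.085×1.9)×10⁻⁴ = 0.9915×10⁻⁴ K⁻¹
160 × 2.785×10⁻⁴ × 1.6 = 0.071296 m
Layer 2: 710 × 2.19×10⁻⁴ × 0.79 = 0.1228371 m
Layer 3: 1.6715×10⁻⁴ × 730 × 0.84 = 0.10249638 m
Layer 4: 1500 × 0.9915×10⁻⁴ × 0.63 = 0.09369675 m
Δh = 0.071296 + 0.1228371 + 0.10249638 + 0.09369675 = 0.39032623 m ≈ 39.0 cm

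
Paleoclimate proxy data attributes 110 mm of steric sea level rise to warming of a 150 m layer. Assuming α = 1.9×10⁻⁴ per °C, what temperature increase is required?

ΔT = Δh/(αH) = 0.11 / (1.9×10⁻⁴ × 150) ≈ 3.860 K

3.86 K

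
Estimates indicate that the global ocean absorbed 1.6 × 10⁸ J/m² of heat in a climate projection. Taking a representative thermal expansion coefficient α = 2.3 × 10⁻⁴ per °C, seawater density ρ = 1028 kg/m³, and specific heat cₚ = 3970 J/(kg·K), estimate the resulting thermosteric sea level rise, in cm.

0.90 cm

Δh = αQ/(ρcₚ) = 2.3×10⁻⁴ × 1.6×10⁸ / (1028 × 3970) ≈ 0.009017 m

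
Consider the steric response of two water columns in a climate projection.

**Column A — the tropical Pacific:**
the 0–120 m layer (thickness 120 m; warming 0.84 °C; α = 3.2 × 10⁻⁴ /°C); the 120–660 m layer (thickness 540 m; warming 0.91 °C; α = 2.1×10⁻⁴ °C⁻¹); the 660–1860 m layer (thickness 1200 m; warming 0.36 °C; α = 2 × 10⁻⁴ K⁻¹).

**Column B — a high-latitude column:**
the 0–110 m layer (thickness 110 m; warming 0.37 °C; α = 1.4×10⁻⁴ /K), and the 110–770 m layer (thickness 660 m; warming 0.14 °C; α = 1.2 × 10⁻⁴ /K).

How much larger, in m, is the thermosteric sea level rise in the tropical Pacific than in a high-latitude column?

A 120 × 0.84 × 3.2×10⁻⁴ = 0.032256 m
A 120–660 m: 0.91 × 2.1×10⁻⁴ × 540 = 0.103194 m
A Layer 3: 1200 × 0.36 × 2×10⁻⁴ = 0.08640 m
A total: 0.22185 m
B Layer 1: 0.37 × 110 × 1.4×10⁻⁴ = 0.005698 m
B 660 × 1.2×10⁻⁴ × 0.14 = 0.011088 m
B total: 0.016786 m
Difference: 0.22185 − 0.016786 = 0.205064 m

0.205 m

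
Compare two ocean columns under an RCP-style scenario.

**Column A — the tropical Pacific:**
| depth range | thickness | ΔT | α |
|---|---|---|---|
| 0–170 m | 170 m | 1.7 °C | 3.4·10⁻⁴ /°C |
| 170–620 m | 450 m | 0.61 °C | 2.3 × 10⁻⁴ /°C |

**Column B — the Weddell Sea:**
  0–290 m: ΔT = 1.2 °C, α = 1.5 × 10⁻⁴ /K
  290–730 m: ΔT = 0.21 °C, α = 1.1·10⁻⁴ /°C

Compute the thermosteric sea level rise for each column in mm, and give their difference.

A Layer 1: 3.4×10⁻⁴ × 170 × 1.7 = 0.09826 m
A 450 × 2.3×10⁻⁴ × 0.61 = 0.063135 m
A total: 0.161395 m
B 0–290 m: 1.2 × 290 × 1.5×10⁻⁴ = 0.05220 m
B 290–730 m: 0.21 × 1.1×10⁻⁴ × 440 = 0.010164 m
B total: 0.062364 m
Difference: 0.161395 − 0.062364 = 0.099031 m

Δh_A ≈ 161 mm, Δh_B ≈ 62.4 mm; difference ≈ 99.0 mm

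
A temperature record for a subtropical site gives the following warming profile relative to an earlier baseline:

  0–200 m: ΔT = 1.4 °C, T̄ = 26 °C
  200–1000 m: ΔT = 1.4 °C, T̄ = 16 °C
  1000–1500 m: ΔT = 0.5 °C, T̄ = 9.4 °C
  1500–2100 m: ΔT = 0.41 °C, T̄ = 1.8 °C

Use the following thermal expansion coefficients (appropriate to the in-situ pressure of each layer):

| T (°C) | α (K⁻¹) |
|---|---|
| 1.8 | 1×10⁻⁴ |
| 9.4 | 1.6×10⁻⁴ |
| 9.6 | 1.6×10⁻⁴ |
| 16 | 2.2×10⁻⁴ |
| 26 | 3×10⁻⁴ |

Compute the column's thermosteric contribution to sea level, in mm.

Δh ≈ 395 mm

Layer 1 at 26 °C → α = 3×10⁻⁴ K⁻¹
Layer 2 at 16 °C → α = 2.2×10⁻⁴ K⁻¹
Layer 3 at 9.4 °C → α = 1.6×10⁻⁴ K⁻¹
Layer 4 at 1.8 °C → α = 1×10⁻⁴ K⁻¹
Layer 1: 3×10⁻⁴ × 200 × 1.4 = 0.08400 m
2.2×10⁻⁴ × 1.4 × 800 = 0.24640 m
1000–1500 m: 0.5 × 500 × 1.6×10⁻⁴ = 0.04000 m
1500–2100 m: 600 × 1×10⁻⁴ × 0.41 = 0.02460 m
Δh = 0.08400 + 0.24640 + 0.04000 + 0.02460 = 0.39500 m ≈ 395 mm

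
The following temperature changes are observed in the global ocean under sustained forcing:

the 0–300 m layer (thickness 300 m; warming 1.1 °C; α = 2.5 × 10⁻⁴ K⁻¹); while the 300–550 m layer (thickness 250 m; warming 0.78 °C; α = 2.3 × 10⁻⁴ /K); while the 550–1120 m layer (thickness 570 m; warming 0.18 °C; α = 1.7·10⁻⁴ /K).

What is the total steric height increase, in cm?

1.1 × 2.5×10⁻⁴ × 300 = 0.08250 m
Layer 2: 250 × 2.3×10⁻⁴ × 0.78 = 0.04485 m
550–1120 m: 1.7×10⁻⁴ × 0.18 × 570 = 0.017442 m
Δh = 0.08250 + 0.04485 + 0.017442 = 0.144792 m ≈ 14.5 cm

Δh = 14.5 cm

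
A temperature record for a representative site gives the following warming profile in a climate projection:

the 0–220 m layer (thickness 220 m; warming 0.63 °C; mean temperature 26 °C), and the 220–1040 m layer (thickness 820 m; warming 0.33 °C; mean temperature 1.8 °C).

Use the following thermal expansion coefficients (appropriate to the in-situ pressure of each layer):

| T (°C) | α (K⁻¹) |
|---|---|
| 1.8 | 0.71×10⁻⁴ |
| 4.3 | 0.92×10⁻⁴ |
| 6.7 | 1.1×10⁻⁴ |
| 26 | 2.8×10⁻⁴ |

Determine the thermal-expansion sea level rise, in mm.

Layer 1 at 26 °C → α = 2.8×10⁻⁴ K⁻¹
Layer 2 at 1.8 °C → α = 0.71×10⁻⁴ K⁻¹
0–220 m: 2.8×10⁻⁴ × 0.63 × 220 = 0.038808 m
Layer 2: 820 × 0.71×10⁻⁴ × 0.33 = 0.0192126 m
Δh = 0.038808 + 0.0192126 = 0.0580206 m

Δh ≈ 58.0 mm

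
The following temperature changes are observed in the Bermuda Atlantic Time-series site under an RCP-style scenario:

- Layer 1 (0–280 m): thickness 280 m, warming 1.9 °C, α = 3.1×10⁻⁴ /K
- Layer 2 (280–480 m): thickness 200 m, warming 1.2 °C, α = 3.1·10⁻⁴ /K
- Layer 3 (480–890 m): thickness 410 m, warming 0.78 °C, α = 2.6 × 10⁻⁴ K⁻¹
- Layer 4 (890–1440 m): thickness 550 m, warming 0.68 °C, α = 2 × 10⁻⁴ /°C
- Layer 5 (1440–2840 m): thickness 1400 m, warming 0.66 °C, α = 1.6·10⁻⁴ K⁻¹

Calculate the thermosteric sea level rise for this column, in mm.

Δh = 550 mm

3.1×10⁻⁴ × 280 × 1.9 = 0.16492 m
Layer 2: 3.1×10⁻⁴ × 200 × 1.2 = 0.07440 m
Layer 3: 2.6×10⁻⁴ × 410 × 0.78 = 0.083148 m
890–1440 m: 550 × 0.68 × 2×10⁻⁴ = 0.07480 m
1400 × 1.6×10⁻⁴ × 0.66 = 0.14784 m
Δh = 0.16492 + 0.07440 + 0.083148 + 0.07480 + 0.14784 = 0.545108 m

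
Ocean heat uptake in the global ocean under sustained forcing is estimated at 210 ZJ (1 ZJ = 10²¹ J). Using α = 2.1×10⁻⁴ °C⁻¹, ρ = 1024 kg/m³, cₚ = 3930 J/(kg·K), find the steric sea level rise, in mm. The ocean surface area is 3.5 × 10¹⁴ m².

31 mm

Per unit area: Q = 210×10²¹ / (3.5×10¹⁴) = 6×10⁸ J/m²
Δh = αQ/(ρcₚ) = 2.1×10⁻⁴ × 6×10⁸ / (1024 × 3930) ≈ 0.03131 m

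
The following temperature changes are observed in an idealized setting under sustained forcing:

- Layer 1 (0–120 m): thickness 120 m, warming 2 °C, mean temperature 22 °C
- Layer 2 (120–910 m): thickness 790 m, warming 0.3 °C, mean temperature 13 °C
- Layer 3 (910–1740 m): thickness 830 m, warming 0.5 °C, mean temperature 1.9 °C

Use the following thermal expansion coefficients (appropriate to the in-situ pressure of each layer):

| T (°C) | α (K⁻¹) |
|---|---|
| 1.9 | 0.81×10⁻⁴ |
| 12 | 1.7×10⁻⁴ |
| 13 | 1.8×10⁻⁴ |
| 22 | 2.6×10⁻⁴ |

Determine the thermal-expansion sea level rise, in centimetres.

13.9 cm

Layer 1 at 22 °C → α = 2.6×10⁻⁴ K⁻¹
Layer 2 at 13 °C → α = 1.8×10⁻⁴ K⁻¹
Layer 3 at 1.9 °C → α = 0.81×10⁻⁴ K⁻¹
2 × 2.6×10⁻⁴ × 120 = 0.06240 m
Layer 2: 0.3 × 1.8×10⁻⁴ × 790 = 0.04266 m
910–1740 m: 830 × 0.81×10⁻⁴ × 0.5 = 0.033615 m
Δh = 0.06240 + 0.04266 + 0.033615 = 0.138675 m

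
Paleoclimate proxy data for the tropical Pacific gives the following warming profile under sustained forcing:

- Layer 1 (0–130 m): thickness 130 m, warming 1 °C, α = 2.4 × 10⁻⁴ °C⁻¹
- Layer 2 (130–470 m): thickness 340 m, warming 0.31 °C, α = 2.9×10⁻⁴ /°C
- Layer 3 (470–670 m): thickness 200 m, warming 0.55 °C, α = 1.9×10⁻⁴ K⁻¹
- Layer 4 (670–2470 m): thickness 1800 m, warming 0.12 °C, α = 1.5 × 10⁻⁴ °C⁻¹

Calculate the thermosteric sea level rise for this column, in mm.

2.4×10⁻⁴ × 1 × 130 = 0.03120 m
130–470 m: 2.9×10⁻⁴ × 0.31 × 340 = 0.030566 m
470–670 m: 1.9×10⁻⁴ × 200 × 0.55 = 0.02090 m
Layer 4: 1800 × 1.5×10⁻⁴ × 0.12 = 0.03240 m
Δh = 0.03120 + 0.030566 + 0.02090 + 0.03240 = 0.115066 m

Δh = 115 mm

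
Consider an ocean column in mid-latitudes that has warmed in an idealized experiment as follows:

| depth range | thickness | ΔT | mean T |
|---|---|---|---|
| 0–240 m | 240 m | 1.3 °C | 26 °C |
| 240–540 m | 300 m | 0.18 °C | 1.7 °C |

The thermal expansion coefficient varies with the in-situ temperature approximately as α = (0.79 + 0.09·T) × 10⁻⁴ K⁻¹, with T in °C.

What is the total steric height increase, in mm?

Layer 1: α = (0.79 + 0.09×26)×10⁻⁴ = 3.13×10⁻⁴ K⁻¹
Layer 2: α = (0.79 + 0.09×1.7)×10⁻⁴ = 0.943×10⁻⁴ K⁻¹
Layer 1: 1.3 × 240 × 3.13×10⁻⁴ = 0.097656 m
Layer 2: 300 × 0.943×10⁻⁴ × 0.18 = 0.0050922 m
Δh = 0.097656 + 0.0050922 = 0.1027482 m

Δh = 103 mm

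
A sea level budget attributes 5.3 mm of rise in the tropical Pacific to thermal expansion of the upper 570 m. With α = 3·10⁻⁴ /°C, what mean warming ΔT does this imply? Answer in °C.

ΔT = Δh/(αH) = 0.0053 / (3×10⁻⁴ × 570) ≈ 0.03099 °C

about 0.031 °C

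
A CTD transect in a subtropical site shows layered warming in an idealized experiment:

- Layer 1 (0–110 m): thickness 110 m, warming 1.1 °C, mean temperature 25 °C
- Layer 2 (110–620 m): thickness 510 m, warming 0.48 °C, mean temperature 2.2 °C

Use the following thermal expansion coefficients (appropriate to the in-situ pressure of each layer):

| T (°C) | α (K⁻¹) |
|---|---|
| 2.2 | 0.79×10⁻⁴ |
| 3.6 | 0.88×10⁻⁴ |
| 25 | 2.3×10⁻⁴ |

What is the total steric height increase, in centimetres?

Layer 1 at 25 °C → α = 2.3×10⁻⁴ K⁻¹
Layer 2 at 2.2 °C → α = 0.79×10⁻⁴ K⁻¹
0–110 m: 110 × 1.1 × 2.3×10⁻⁴ = 0.02783 m
Layer 2: 0.79×10⁻⁴ × 510 × 0.48 = 0.0193392 m
Δh = 0.02783 + 0.0193392 = 0.0471692 m ≈ 4.72 cm

Δh ≈ 4.72 cm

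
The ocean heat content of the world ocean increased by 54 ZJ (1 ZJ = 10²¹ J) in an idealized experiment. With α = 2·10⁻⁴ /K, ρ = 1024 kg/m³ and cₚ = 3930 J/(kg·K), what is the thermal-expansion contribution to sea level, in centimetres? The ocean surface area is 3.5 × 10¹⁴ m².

Per unit area: Q = 54×10²¹ / (3.5×10¹⁴) ≈ 1.543×10⁸ J/m²
Δh = αQ/(ρcₚ) = 2×10⁻⁴ × 1.543×10⁸ / (1024 × 3930) ≈ 0.0076684 m

about 0.767 cm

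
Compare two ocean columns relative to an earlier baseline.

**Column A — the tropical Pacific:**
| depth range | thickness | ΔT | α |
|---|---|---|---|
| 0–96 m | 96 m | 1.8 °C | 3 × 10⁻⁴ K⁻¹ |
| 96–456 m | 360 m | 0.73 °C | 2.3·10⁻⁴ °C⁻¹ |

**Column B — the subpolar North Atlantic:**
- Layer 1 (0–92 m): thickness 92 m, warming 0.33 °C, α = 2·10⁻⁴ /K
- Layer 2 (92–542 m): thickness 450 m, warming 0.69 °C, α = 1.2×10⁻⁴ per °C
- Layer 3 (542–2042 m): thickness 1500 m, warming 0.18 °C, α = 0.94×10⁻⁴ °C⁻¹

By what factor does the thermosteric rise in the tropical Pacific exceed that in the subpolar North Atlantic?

A 3×10⁻⁴ × 96 × 1.8 = 0.05184 m
A 96–456 m: 2.3×10⁻⁴ × 360 × 0.73 = 0.060444 m
A total: 0.112284 m
B Layer 1: 92 × 2×10⁻⁴ × 0.33 = 0.006072 m
B 92–542 m: 0.69 × 450 × 1.2×10⁻⁴ = 0.03726 m
B 542–2042 m: 0.18 × 0.94×10⁻⁴ × 1500 = 0.02538 m
B total: 0.068712 m
Ratio: 0.112284 / 0.068712 ≈ 1.634

1.6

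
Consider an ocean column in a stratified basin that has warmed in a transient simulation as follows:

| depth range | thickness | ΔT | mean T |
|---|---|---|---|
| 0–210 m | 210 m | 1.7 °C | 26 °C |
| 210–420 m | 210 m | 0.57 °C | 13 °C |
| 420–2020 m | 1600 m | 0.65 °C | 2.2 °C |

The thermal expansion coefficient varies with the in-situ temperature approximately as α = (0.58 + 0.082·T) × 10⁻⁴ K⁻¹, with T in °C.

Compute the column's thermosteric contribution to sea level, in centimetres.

Δh = 19.6 cm

Layer 1: α = (0.58 + 0.082×26)×10⁻⁴ = 2.712×10⁻⁴ K⁻¹
Layer 2: α = (0.58 + 0.082×13)×10⁻⁴ = 1.646×10⁻⁴ K⁻¹
Layer 3: α = (0.58 + 0.082×2.2)×10⁻⁴ = 0.7604×10⁻⁴ K⁻¹
2.712×10⁻⁴ × 210 × 1.7 = 0.0968184 m
210–420 m: 0.57 × 210 × 1.646×10⁻⁴ = 0.01970262 m
0.7604×10⁻⁴ × 0.65 × 1600 = 0.0790816 m
Δh = 0.0968184 + 0.01970262 + 0.0790816 = 0.19560262 m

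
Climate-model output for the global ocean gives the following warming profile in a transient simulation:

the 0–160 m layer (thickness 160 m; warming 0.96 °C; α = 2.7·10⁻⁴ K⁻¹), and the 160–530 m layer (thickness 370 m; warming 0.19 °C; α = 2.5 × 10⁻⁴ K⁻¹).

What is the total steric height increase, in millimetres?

0–160 m: 0.96 × 2.7×10⁻⁴ × 160 = 0.041472 m
0.19 × 370 × 2.5×10⁻⁴ = 0.017575 m
Δh = 0.041472 + 0.017575 = 0.059047 m

Δh ≈ 59.0 mm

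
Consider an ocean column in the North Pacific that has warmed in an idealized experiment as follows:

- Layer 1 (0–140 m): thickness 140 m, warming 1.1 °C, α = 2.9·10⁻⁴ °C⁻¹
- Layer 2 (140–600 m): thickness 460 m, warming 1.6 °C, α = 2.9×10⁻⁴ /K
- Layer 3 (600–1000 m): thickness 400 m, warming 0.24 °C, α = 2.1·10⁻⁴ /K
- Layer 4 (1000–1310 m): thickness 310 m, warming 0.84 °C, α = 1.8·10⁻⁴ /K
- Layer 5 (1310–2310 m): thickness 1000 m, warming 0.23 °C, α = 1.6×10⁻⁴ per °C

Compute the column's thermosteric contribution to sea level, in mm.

2.9×10⁻⁴ × 140 × 1.1 = 0.04466 m
2.9×10⁻⁴ × 460 × 1.6 = 0.21344 m
Layer 3: 400 × 0.24 × 2.1×10⁻⁴ = 0.02016 m
1000–1310 m: 0.84 × 1.8×10⁻⁴ × 310 = 0.046872 m
0.23 × 1000 × 1.6×10⁻⁴ = 0.03680 m
Δh = 0.04466 + 0.21344 + 0.02016 + 0.046872 + 0.03680 = 0.361932 m ≈ 362 mm

about 362 mm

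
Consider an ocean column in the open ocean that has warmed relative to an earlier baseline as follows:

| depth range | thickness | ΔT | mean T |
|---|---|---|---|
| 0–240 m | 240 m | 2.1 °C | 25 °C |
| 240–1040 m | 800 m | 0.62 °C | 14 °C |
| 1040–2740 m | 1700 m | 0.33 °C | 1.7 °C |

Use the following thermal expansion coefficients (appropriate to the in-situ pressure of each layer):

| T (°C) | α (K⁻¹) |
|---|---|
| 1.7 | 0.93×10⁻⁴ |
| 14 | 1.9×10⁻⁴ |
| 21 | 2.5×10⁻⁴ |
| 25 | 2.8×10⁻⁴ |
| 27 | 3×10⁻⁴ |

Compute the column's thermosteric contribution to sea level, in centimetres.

Layer 1 at 25 °C → α = 2.8×10⁻⁴ K⁻¹
Layer 2 at 14 °C → α = 1.9×10⁻⁴ K⁻¹
Layer 3 at 1.7 °C → α = 0.93×10⁻⁴ K⁻¹
240 × 2.8×10⁻⁴ × 2.1 = 0.14112 m
800 × 0.62 × 1.9×10⁻⁴ = 0.09424 m
1040–2740 m: 0.33 × 0.93×10⁻⁴ × 1700 = 0.052173 m
Δh = 0.14112 + 0.09424 + 0.052173 = 0.287533 m

29 cm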